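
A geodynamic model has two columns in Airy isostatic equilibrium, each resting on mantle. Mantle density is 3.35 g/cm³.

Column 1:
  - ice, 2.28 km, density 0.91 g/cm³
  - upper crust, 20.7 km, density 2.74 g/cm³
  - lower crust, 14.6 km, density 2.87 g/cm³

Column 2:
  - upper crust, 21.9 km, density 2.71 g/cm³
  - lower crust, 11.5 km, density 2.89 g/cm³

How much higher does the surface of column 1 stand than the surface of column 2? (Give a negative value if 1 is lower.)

1.76 km

For any compensation level in the mantle, the mantle terms cancel and isostasy reduces to e = (Σt_1 − Σt_2) − (Σ(ρt)_1 − Σ(ρt)_2) / ρ_m.
Σt_1 = 37.58 km; Σt_2 = 33.4 km; Σ(ρt)_1 = 100.6948; Σ(ρt)_2 = 92.584 (in km·g/cm³).
e = (37.58 − 33.4) − (100.6948 − 92.584) / 3.35 = 1.76 km.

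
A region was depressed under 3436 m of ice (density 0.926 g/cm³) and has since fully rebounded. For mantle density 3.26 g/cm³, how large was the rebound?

976 m

Removing the load lets mantle flow back in; uplift u satisfies ρ_ice t = ρ_m u.
u = t ρ_ice/ρ_m = 3436 m × 0.926/3.26 = 976 m.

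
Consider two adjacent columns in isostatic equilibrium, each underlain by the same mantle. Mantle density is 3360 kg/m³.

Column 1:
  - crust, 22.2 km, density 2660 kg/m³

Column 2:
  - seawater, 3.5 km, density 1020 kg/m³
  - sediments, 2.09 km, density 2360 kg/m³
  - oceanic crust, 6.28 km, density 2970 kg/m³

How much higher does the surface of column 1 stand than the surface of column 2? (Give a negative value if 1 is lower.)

0.837 km

For any compensation level in the mantle, the mantle terms cancel and isostasy reduces to e = (Σt_1 − Σt_2) − (Σ(ρt)_1 − Σ(ρt)_2) / ρ_m.
Σt_1 = 22.2 km; Σt_2 = 11.87 km; Σ(ρt)_1 = 59052; Σ(ρt)_2 = 27154 (in km·kg/m³).
e = (22.2 − 11.87) − (59052 − 27154) / 3360 = 0.837 km.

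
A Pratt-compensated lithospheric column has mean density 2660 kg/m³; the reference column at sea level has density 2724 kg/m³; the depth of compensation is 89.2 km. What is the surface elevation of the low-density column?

ρ_ref D = ρ (D + h) → h = D (ρ_ref − ρ)/ρ.
h = 89.2 km × (2724 − 2660)/2660 = 2.15 km.

2.15 km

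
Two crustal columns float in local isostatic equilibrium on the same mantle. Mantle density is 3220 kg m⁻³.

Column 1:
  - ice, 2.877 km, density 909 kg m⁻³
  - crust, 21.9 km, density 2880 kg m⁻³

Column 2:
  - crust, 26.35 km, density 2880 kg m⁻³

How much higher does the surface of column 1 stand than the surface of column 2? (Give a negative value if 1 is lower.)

For any compensation level in the mantle, the mantle terms cancel and isostasy reduces to e = (Σt_1 − Σt_2) − (Σ(ρt)_1 − Σ(ρt)_2) / ρ_m.
Σt_1 = 24.777 km; Σt_2 = 26.35 km; Σ(ρt)_1 = 65687.193; Σ(ρt)_2 = 75888 (in km·kg m⁻³).
e = (24.777 − 26.35) − (65687.193 − 75888) / 3220 = 1.59 km.

1.59 km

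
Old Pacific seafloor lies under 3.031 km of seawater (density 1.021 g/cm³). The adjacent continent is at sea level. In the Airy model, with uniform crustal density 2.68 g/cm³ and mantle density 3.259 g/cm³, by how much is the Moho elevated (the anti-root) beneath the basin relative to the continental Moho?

Isostatic balance requires: replacing crust with seawater at the top is compensated by replacing crust with mantle at the base: d (ρ_c − ρ_w) = a (ρ_m − ρ_c).
a = d (ρ_c − ρ_w)/(ρ_m − ρ_c) = 3.031 km × 1.659/0.579 = 8.68 km.

8.68 km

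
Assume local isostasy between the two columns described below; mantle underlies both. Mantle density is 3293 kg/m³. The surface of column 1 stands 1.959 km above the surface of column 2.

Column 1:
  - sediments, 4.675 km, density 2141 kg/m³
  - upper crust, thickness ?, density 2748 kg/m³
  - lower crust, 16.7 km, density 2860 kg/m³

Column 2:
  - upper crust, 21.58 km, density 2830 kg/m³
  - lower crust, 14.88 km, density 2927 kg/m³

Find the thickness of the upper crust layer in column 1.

17 km

Take the compensation level at the base of the deeper column (depth z_c below the surface of column 1) and equate Σ ρ_i t_i down to z_c; mantle fills any gap and the z_c terms cancel.
Column 1: 4.675×2141 + x×2748 + 16.7×2860 + (z_c − 21.375 − x)×3293
Column 2: 1.959×0 + 21.58×2830 + 14.88×2927 + (z_c − 1.959 − 36.46)×3293
The z_c×3293 term appears on both sides and cancels. Collect the known terms of each column as K = Σ(ρt)_known − 3293 × (depth of known layers): K_1 = 57771.175 − 3293×21.375 = −12616.7; K_2 = 104625.16 − 3293×(1.959 + 36.46) = −21888.607.
Balance: K_1 − x×(3293 − 2748) = K_2, so x = (K_1 − K_2)/(3293 − 2748) = 9271.91/545 = 17 km.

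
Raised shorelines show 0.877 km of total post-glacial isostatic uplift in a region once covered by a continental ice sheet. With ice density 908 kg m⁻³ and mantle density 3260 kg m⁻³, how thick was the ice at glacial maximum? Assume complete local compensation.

3.15 km

u = t ρ_ice/ρ_m → t = u ρ_m/ρ_ice = 0.877 km × 3260/908 = 3.15 km.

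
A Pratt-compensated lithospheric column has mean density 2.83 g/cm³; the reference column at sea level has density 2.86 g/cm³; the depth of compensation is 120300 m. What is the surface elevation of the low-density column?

1280 m

ρ_ref D = ρ (D + h) → h = D (ρ_ref − ρ)/ρ.
h = 120300 m × (2.86 − 2.83)/2.83 = 1280 m.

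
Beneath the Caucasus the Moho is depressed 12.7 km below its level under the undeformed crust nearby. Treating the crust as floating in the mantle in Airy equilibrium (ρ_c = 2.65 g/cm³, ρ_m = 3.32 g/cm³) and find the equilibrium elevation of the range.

3.21 km

Balancing pressure at the compensation depth: ρ_c h = (ρ_m − ρ_c) r.
h = r (ρ_m − ρ_c) / ρ_c = 12.7 km × (3.32 − 2.65) / 2.65 = 3.21 km.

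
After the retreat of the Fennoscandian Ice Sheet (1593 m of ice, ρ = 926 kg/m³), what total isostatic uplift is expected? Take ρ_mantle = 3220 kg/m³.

458 m

Removing the load lets mantle flow back in; uplift u satisfies ρ_ice t = ρ_m u.
u = t ρ_ice/ρ_m = 1593 m × 926/3220 = 458 m.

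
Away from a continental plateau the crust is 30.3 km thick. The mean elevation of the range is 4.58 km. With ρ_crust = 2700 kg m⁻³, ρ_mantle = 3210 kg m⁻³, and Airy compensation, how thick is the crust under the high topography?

59.1 km

Root depth r = h ρ_c / (ρ_m − ρ_c) = 4.58 km × 2700 / 510 = 24.25 km.
Total thickness = T + h + r = 30.3 km + 4.58 km + 24.25 km = 59.1 km.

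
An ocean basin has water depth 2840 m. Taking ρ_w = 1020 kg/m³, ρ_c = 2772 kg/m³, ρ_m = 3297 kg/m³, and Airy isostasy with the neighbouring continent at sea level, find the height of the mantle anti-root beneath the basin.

9480 m

Balancing pressure at the compensation depth: replacing crust with seawater at the top is compensated by replacing crust with mantle at the base: d (ρ_c − ρ_w) = a (ρ_m − ρ_c).
a = d (ρ_c − ρ_w)/(ρ_m − ρ_c) = 2840 m × 1752/525 = 9480 m.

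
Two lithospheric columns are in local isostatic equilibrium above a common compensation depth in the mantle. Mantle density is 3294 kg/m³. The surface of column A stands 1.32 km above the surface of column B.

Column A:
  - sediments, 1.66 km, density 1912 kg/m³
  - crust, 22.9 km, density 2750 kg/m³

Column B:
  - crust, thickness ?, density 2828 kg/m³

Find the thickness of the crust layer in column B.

22.3 km

Take the compensation level at the base of the deeper column (depth z_c below the surface of column A) and equate Σ ρ_i t_i down to z_c; mantle fills any gap and the z_c terms cancel.
Column A: 1.66×1912 + 22.9×2750 + (z_c − 24.56)×3294
Column B: 1.32×0 + x×2828 + (z_c − 1.32 − 0 − x)×3294
The z_c×3294 term appears on both sides and cancels. Collect the known terms of each column as K = Σ(ρt)_known − 3294 × (depth of known layers): K_A = 66148.92 − 3294×24.56 = −14751.72; K_B = 0 − 3294×(1.32 + 0) = −4348.08.
Balance: K_A = K_B − x×(3294 − 2828), so x = (K_B − K_A)/(3294 − 2828) = 10403.6/466 = 22.3 km.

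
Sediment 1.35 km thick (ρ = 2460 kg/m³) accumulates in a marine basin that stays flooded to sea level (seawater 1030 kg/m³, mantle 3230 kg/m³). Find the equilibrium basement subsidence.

Submarine loading: the sediment displaces seawater, and the subsidence is in turn flooded, so s (ρ_m − ρ_w) = t (ρ_sed − ρ_w).
s = 1.35 km × (2460 − 1030) / (3230 − 1030) = 0.877 km.

0.877 km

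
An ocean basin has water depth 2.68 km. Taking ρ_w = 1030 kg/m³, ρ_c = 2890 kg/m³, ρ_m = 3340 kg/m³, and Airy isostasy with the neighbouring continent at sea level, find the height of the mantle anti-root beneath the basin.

11.1 km

In Airy isostatic equilibrium: replacing crust with seawater at the top is compensated by replacing crust with mantle at the base: d (ρ_c − ρ_w) = a (ρ_m − ρ_c).
a = d (ρ_c − ρ_w)/(ρ_m − ρ_c) = 2.68 km × 1860/450 = 11.1 km.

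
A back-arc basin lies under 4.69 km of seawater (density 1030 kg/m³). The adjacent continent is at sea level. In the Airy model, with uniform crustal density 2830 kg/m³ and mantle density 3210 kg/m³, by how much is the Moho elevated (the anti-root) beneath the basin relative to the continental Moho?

In Airy isostatic equilibrium: replacing crust with seawater at the top is compensated by replacing crust with mantle at the base: d (ρ_c − ρ_w) = a (ρ_m − ρ_c).
a = d (ρ_c − ρ_w)/(ρ_m − ρ_c) = 4.69 km × 1800/380 = 22.2 km.

22.2 km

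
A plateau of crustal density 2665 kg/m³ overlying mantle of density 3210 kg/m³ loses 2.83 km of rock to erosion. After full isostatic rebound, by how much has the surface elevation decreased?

Rebound u = e ρ_c/ρ_m = 2.83 km × 2665/3210 = 2.35 km.
Net surface drop = e − u = 2.83 km − 2.35 km = e (ρ_m − ρ_c)/ρ_m = 0.48 km.

0.48 km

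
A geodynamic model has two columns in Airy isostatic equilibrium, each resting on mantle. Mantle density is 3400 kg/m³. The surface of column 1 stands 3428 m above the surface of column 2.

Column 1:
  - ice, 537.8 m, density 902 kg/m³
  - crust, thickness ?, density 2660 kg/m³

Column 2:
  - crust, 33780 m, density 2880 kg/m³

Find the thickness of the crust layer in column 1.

37700 m

Take the compensation level at the base of the deeper column (depth z_c below the surface of column 1) and equate Σ ρ_i t_i down to z_c; mantle fills any gap and the z_c terms cancel.
Column 1: 537.8×902 + x×2660 + (z_c − 537.8 − x)×3400
Column 2: 3428×0 + 33780×2880 + (z_c − 3428 − 33780)×3400
The z_c×3400 term appears on both sides and cancels. Collect the known terms of each column as K = Σ(ρt)_known − 3400 × (depth of known layers): K_1 = 485095.6 − 3400×537.8 = −1343424.4; K_2 = 97286400 − 3400×(3428 + 33780) = −29220800.
Balance: K_1 − x×(3400 − 2660) = K_2, so x = (K_1 − K_2)/(3400 − 2660) = 27877400/740 = 37700 m.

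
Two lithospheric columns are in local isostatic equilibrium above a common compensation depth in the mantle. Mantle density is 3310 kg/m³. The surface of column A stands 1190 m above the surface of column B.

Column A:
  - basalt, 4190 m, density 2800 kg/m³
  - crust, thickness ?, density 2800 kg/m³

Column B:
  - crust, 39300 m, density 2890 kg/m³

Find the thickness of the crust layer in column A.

35900 m

Take the compensation level at the base of the deeper column (depth z_c below the surface of column A) and equate Σ ρ_i t_i down to z_c; mantle fills any gap and the z_c terms cancel.
Column A: 4190×2800 + x×2800 + (z_c − 4190 − x)×3310
Column B: 1190×0 + 39300×2890 + (z_c − 1190 − 39300)×3310
The z_c×3310 term appears on both sides and cancels. Collect the known terms of each column as K = Σ(ρt)_known − 3310 × (depth of known layers): K_A = 11732000 − 3310×4190 = −2136900; K_B = 113577000 − 3310×(1190 + 39300) = −20444900.
Balance: K_A − x×(3310 − 2800) = K_B, so x = (K_A − K_B)/(3310 − 2800) = 18308000/510 = 35900 m.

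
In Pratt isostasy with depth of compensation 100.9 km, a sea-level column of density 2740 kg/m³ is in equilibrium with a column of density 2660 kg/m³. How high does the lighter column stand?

ρ_ref D = ρ (D + h) → h = D (ρ_ref − ρ)/ρ.
h = 100.9 km × (2740 − 2660)/2660 = 3.03 km.

3.03 km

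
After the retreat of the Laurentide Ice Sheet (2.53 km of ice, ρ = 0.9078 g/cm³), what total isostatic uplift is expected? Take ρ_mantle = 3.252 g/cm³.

Removing the load lets mantle flow back in; uplift u satisfies ρ_ice t = ρ_m u.
u = t ρ_ice/ρ_m = 2.53 km × 0.9078/3.252 = 0.706 km.

0.706 km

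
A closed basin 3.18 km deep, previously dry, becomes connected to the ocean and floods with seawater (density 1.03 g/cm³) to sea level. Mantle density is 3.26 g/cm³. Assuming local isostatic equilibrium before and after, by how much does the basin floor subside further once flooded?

After flooding the water column is d + s deep. Its weight must equal the weight of mantle displaced by the extra subsidence s: (d + s) ρ_w = s ρ_m.
s = d ρ_w / (ρ_m − ρ_w) = 3.18 km × 1.03/(3.26 − 1.03) = 1.47 km.

1.47 km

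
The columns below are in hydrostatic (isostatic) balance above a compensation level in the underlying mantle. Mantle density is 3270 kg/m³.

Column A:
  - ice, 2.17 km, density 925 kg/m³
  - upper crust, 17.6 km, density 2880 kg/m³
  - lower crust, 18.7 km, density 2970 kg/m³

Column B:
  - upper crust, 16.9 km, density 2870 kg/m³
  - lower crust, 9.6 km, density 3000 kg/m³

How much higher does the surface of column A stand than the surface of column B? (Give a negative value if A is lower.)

For any compensation level in the mantle, the mantle terms cancel and isostasy reduces to e = (Σt_A − Σt_B) − (Σ(ρt)_A − Σ(ρt)_B) / ρ_m.
Σt_A = 38.47 km; Σt_B = 26.5 km; Σ(ρt)_A = 108234.25; Σ(ρt)_B = 77303 (in km·kg/m³).
e = (38.47 − 26.5) − (108234.25 − 77303) / 3270 = 2.51 km.

2.51 km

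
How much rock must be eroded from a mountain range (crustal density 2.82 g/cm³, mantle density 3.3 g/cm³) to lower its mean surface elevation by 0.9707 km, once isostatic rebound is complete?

6.67 km

Net drop Δ = e − u = e − e ρ_c/ρ_m = e (ρ_m − ρ_c)/ρ_m.
e = Δ ρ_m/(ρ_m − ρ_c) = 0.9707 km × 3.3/0.48 = 6.67 km.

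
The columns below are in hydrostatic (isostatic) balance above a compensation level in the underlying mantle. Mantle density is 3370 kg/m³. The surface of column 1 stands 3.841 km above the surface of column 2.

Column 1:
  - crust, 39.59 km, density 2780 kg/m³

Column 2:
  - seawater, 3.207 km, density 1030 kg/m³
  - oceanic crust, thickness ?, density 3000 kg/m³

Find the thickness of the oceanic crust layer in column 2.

Take the compensation level at the base of the deeper column (depth z_c below the surface of column 1) and equate Σ ρ_i t_i down to z_c; mantle fills any gap and the z_c terms cancel.
Column 1: 39.59×2780 + (z_c − 39.59)×3370
Column 2: 3.841×0 + 3.207×1030 + x×3000 + (z_c − 3.841 − 3.207 − x)×3370
The z_c×3370 term appears on both sides and cancels. Collect the known terms of each column as K = Σ(ρt)_known − 3370 × (depth of known layers): K_1 = 110060.2 − 3370×39.59 = −23358.1; K_2 = 3303.21 − 3370×(3.841 + 3.207) = −20448.55.
Balance: K_1 = K_2 − x×(3370 − 3000), so x = (K_2 − K_1)/(3370 − 3000) = 2909.55/370 = 7.86 km.

7.86 km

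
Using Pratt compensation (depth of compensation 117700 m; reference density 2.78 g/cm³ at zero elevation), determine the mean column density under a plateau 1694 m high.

Pratt balance: ρ_ref D = ρ (D + h).
ρ = ρ_ref D/(D + h) = 2.78 × 117700 m/(117700 m + 1694 m) = 2.74 g/cm³.

2.74 g/cm³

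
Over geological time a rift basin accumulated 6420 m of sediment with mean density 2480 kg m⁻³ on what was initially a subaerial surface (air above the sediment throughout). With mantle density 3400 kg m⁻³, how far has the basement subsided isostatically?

Subaerial load: s = t ρ_sed / ρ_m = 6420 m × 2480/3400 = 4680 m.

4680 m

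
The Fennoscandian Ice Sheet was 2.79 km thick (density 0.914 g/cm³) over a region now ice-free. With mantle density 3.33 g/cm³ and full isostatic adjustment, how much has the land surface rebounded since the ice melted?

Removing the load lets mantle flow back in; uplift u satisfies ρ_ice t = ρ_m u.
u = t ρ_ice/ρ_m = 2.79 km × 0.914/3.33 = 0.766 km.

0.766 km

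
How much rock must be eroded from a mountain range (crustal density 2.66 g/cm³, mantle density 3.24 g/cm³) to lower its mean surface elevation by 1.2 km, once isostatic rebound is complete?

Net drop Δ = e − u = e − e ρ_c/ρ_m = e (ρ_m − ρ_c)/ρ_m.
e = Δ ρ_m/(ρ_m − ρ_c) = 1.2 km × 3.24/0.58 = 6.7 km.

6.7 km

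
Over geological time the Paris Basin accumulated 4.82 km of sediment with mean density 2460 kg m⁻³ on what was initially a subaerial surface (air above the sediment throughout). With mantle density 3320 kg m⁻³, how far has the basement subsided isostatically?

Subaerial load: s = t ρ_sed / ρ_m = 4.82 km × 2460/3320 = 3.57 km.

3.57 km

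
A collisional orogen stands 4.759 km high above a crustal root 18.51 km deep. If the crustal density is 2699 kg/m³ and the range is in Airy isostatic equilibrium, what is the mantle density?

3390 kg/m³

Airy balance: ρ_c h = (ρ_m − ρ_c) r → ρ_m = ρ_c (1 + h/r).
ρ_m = 2699 × (1 + 4.759 km/18.51 km) = 3390 kg/m³.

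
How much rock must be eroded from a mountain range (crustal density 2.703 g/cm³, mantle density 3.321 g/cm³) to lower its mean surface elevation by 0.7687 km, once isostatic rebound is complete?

4.13 km

Net drop Δ = e − u = e − e ρ_c/ρ_m = e (ρ_m − ρ_c)/ρ_m.
e = Δ ρ_m/(ρ_m − ρ_c) = 0.7687 km × 3.321/0.618 = 4.13 km.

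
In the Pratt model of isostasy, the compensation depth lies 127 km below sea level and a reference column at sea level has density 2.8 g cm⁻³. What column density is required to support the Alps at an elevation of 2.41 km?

Pratt balance: ρ_ref D = ρ (D + h).
ρ = ρ_ref D/(D + h) = 2.8 × 127 km/(127 km + 2.41 km) = 2.75 g cm⁻³.

2.75 g cm⁻³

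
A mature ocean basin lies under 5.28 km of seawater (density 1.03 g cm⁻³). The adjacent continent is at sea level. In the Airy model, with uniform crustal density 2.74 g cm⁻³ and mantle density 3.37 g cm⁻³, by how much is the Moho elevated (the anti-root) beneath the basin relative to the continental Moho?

Isostatic balance requires: replacing crust with seawater at the top is compensated by replacing crust with mantle at the base: d (ρ_c − ρ_w) = a (ρ_m − ρ_c).
a = d (ρ_c − ρ_w)/(ρ_m − ρ_c) = 5.28 km × 1.71/0.63 = 14.3 km.

14.3 km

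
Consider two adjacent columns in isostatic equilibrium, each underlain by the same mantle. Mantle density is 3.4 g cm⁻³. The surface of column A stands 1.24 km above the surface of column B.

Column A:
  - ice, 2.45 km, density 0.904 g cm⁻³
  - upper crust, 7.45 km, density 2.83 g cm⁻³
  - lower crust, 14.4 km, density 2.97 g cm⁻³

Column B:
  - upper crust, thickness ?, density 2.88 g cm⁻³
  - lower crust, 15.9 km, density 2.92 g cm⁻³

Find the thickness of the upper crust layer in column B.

9.05 km

Take the compensation level at the base of the deeper column (depth z_c below the surface of column A) and equate Σ ρ_i t_i down to z_c; mantle fills any gap and the z_c terms cancel.
Column A: 2.45×0.904 + 7.45×2.83 + 14.4×2.97 + (z_c − 24.3)×3.4
Column B: 1.24×0 + x×2.88 + 15.9×2.92 + (z_c − 1.24 − 15.9 − x)×3.4
The z_c×3.4 term appears on both sides and cancels. Collect the known terms of each column as K = Σ(ρt)_known − 3.4 × (depth of known layers): K_A = 66.0663 − 3.4×24.3 = −16.5537; K_B = 46.428 − 3.4×(1.24 + 15.9) = −11.848.
Balance: K_A = K_B − x×(3.4 − 2.88), so x = (K_B − K_A)/(3.4 − 2.88) = 4.7057/0.52 = 9.05 km.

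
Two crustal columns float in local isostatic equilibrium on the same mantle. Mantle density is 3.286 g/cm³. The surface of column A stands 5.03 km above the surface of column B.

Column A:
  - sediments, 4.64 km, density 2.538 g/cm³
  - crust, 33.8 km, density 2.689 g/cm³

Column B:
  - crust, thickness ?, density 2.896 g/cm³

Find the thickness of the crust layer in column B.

Take the compensation level at the base of the deeper column (depth z_c below the surface of column A) and equate Σ ρ_i t_i down to z_c; mantle fills any gap and the z_c terms cancel.
Column A: 4.64×2.538 + 33.8×2.689 + (z_c − 38.44)×3.286
Column B: 5.03×0 + x×2.896 + (z_c − 5.03 − 0 − x)×3.286
The z_c×3.286 term appears on both sides and cancels. Collect the known terms of each column as K = Σ(ρt)_known − 3.286 × (depth of known layers): K_A = 102.66452 − 3.286×38.44 = −23.64932; K_B = 0 − 3.286×(5.03 + 0) = −16.52858.
Balance: K_A = K_B − x×(3.286 − 2.896), so x = (K_B − K_A)/(3.286 − 2.896) = 7.12074/0.39 = 18.3 km.

18.3 km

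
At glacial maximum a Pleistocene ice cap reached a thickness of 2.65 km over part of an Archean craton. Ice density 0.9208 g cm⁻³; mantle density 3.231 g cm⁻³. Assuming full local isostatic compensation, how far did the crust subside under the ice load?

0.755 km

Isostatic balance requires: the ice load ρ_ice t is balanced by mantle displaced below, ρ_m s.
s = t ρ_ice / ρ_m = 2.65 km × 0.9208/3.231 = 0.755 km.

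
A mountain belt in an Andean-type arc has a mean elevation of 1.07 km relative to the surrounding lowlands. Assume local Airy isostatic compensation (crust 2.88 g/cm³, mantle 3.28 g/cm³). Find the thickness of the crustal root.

Balancing pressure at the compensation depth: the weight of the topography is balanced by the buoyancy of the root, ρ_c h = (ρ_m − ρ_c) r.
r = h · ρ_c / (ρ_m − ρ_c) = 1.07 km × 2.88 / (3.28 − 2.88) = 7.7 km.

7.7 km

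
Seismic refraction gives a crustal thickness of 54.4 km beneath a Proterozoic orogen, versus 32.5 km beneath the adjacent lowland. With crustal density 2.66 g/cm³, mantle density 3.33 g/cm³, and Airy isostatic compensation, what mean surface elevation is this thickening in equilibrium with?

Excess crust Δ = 54.4 km − 32.5 km = 21.9 km, split between elevation h and root r with h + r = Δ.
Airy balance ρ_c h = (ρ_m − ρ_c) r gives r = h ρ_c/(ρ_m − ρ_c), so h (1 + ρ_c/(ρ_m − ρ_c)) = Δ, i.e. h = Δ (ρ_m − ρ_c)/ρ_m.
h = 21.9 km × 0.67/3.33 = 4.41 km.

4.41 km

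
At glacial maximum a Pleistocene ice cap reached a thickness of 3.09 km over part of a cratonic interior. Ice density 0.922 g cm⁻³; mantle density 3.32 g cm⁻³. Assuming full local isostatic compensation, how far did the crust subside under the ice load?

In Airy isostatic equilibrium: the ice load ρ_ice t is balanced by mantle displaced below, ρ_m s.
s = t ρ_ice / ρ_m = 3.09 km × 0.922/3.32 = 0.858 km.

0.858 km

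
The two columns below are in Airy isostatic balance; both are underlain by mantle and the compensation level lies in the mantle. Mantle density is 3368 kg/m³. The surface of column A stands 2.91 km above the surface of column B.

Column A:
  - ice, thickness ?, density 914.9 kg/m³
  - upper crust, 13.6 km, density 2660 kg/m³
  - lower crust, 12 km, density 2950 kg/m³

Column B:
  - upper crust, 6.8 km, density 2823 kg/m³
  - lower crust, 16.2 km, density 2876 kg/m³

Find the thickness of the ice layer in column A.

2.79 km

Take the compensation level at the base of the deeper column (depth z_c below the surface of column A) and equate Σ ρ_i t_i down to z_c; mantle fills any gap and the z_c terms cancel.
Column A: x×914.9 + 13.6×2660 + 12×2950 + (z_c − 25.6 − x)×3368
Column B: 2.91×0 + 6.8×2823 + 16.2×2876 + (z_c − 2.91 − 23)×3368
The z_c×3368 term appears on both sides and cancels. Collect the known terms of each column as K = Σ(ρt)_known − 3368 × (depth of known layers): K_A = 71576 − 3368×25.6 = −14644.8; K_B = 65787.6 − 3368×(2.91 + 23) = −21477.28.
Balance: K_A − x×(3368 − 914.9) = K_B, so x = (K_A − K_B)/(3368 − 914.9) = 6832.48/2453.1 = 2.79 km.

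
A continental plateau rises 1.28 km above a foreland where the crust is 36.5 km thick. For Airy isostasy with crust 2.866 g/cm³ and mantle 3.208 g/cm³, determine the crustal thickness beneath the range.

48.5 km

Root depth r = h ρ_c / (ρ_m − ρ_c) = 1.28 km × 2.866 / 0.342 = 10.73 km.
Total thickness = T + h + r = 36.5 km + 1.28 km + 10.73 km = 48.5 km.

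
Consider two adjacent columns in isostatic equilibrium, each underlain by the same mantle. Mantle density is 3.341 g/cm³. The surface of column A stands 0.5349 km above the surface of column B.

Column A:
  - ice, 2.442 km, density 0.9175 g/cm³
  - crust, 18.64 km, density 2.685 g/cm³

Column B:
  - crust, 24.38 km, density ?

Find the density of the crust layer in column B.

2.67 g/cm³

Take the compensation level at the base of the deeper column (depth z_c below the surface of column A) and equate Σ ρ_i t_i down to z_c; mantle fills any gap and the z_c terms cancel.
Column A: 2.442×0.9175 + 18.64×2.685 + (z_c − 21.082)×3.341
Column B: 0.5349×0 + 24.38×ρ + (z_c − 0.5349 − 24.38)×3.341
The z_c×3.341 term appears on both sides and cancels. Collect the known terms of each column as K = Σ(ρt)_known − 3.341 × (depth of known layers): K_A = 52.288935 − 3.341×21.082 = −18.146027; K_B = 0 − 3.341×(0.5349 + 24.38) = −83.2406809.
Balance: K_A = K_B + 24.38×ρ, so ρ = (K_A − K_B)/24.38 = 65.0947/24.38 = 2.67 g/cm³.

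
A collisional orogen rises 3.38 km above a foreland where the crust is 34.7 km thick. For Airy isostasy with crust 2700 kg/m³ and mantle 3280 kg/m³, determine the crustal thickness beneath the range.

Root depth r = h ρ_c / (ρ_m − ρ_c) = 3.38 km × 2700 / 580 = 15.73 km.
Total thickness = T + h + r = 34.7 km + 3.38 km + 15.73 km = 53.8 km.

53.8 km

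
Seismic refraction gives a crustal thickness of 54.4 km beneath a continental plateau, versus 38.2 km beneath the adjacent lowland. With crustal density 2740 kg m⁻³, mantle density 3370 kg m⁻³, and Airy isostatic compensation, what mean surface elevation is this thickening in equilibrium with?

Excess crust Δ = 54.4 km − 38.2 km = 16.2 km, split between elevation h and root r with h + r = Δ.
Airy balance ρ_c h = (ρ_m − ρ_c) r gives r = h ρ_c/(ρ_m − ρ_c), so h (1 + ρ_c/(ρ_m − ρ_c)) = Δ, i.e. h = Δ (ρ_m − ρ_c)/ρ_m.
h = 16.2 km × 630/3370 = 3.03 km.

3.03 km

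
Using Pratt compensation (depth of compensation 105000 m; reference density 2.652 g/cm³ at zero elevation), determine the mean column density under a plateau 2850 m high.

Pratt balance: ρ_ref D = ρ (D + h).
ρ = ρ_ref D/(D + h) = 2.652 × 105000 m/(105000 m + 2850 m) = 2.58 g/cm³.

2.58 g/cm³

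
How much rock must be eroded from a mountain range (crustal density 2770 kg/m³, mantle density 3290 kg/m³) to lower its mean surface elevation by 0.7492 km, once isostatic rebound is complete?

Net drop Δ = e − u = e − e ρ_c/ρ_m = e (ρ_m − ρ_c)/ρ_m.
e = Δ ρ_m/(ρ_m − ρ_c) = 0.7492 km × 3290/520 = 4.74 km.

4.74 km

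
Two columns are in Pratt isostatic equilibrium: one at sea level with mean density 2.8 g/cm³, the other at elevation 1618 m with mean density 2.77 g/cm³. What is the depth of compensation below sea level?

149000 m

ρ_ref D = ρ (D + h) → D (ρ_ref − ρ) = ρ h.
D = ρ h/(ρ_ref − ρ) = 2.77 × 1618 m/(2.8 − 2.77) = 149000 m.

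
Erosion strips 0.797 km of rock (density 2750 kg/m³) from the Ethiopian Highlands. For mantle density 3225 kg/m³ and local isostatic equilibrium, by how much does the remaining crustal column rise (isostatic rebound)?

Unloading: uplift u = e ρ_c/ρ_m = 0.797 km × 2750/3225 = 0.68 km.

0.68 km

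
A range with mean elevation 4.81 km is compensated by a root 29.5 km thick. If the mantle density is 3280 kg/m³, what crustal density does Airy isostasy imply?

ρ_c h = (ρ_m − ρ_c) r → ρ_c (h + r) = ρ_m r → ρ_c = ρ_m r / (h + r).
ρ_c = 3280 × 29.5 km / (4.81 km + 29.5 km) = 2820 kg/m³.

2820 kg/m³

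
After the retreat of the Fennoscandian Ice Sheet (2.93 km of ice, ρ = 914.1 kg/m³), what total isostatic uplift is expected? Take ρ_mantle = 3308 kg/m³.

Removing the load lets mantle flow back in; uplift u satisfies ρ_ice t = ρ_m u.
u = t ρ_ice/ρ_m = 2.93 km × 914.1/3308 = 0.81 km.

0.81 km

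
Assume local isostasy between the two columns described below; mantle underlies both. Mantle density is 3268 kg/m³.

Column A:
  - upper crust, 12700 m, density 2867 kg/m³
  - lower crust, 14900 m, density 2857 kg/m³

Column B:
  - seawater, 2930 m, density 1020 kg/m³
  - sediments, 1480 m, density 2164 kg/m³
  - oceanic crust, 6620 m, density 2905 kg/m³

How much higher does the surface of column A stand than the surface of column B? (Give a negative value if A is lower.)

181 m

For any compensation level in the mantle, the mantle terms cancel and isostasy reduces to e = (Σt_A − Σt_B) − (Σ(ρt)_A − Σ(ρt)_B) / ρ_m.
Σt_A = 27600 m; Σt_B = 11030 m; Σ(ρt)_A = 78980200; Σ(ρt)_B = 25422420 (in m·kg/m³).
e = (27600 − 11030) − (78980200 − 25422420) / 3268 = 181 m.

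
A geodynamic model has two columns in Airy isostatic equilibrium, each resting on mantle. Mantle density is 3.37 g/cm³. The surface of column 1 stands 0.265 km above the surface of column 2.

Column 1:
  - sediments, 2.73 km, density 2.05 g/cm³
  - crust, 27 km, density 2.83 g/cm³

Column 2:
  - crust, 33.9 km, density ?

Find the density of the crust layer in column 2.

Take the compensation level at the base of the deeper column (depth z_c below the surface of column 1) and equate Σ ρ_i t_i down to z_c; mantle fills any gap and the z_c terms cancel.
Column 1: 2.73×2.05 + 27×2.83 + (z_c − 29.73)×3.37
Column 2: 0.265×0 + 33.9×ρ + (z_c − 0.265 − 33.9)×3.37
The z_c×3.37 term appears on both sides and cancels. Collect the known terms of each column as K = Σ(ρt)_known − 3.37 × (depth of known layers): K_1 = 82.0065 − 3.37×29.73 = −18.1836; K_2 = 0 − 3.37×(0.265 + 33.9) = −115.13605.
Balance: K_1 = K_2 + 33.9×ρ, so ρ = (K_1 − K_2)/33.9 = 96.9524/33.9 = 2.86 g/cm³.

2.86 g/cm³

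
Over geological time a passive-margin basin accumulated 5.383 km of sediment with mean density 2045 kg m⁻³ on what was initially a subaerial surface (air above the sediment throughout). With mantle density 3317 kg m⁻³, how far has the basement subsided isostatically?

Subaerial load: s = t ρ_sed / ρ_m = 5.383 km × 2045/3317 = 3.32 km.

3.32 km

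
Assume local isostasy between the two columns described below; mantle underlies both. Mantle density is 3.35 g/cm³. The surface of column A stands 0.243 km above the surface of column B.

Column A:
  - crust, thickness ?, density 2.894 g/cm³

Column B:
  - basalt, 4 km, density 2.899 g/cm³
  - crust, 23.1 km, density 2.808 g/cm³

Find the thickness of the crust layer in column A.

Take the compensation level at the base of the deeper column (depth z_c below the surface of column A) and equate Σ ρ_i t_i down to z_c; mantle fills any gap and the z_c terms cancel.
Column A: x×2.894 + (z_c − 0 − x)×3.35
Column B: 0.243×0 + 4×2.899 + 23.1×2.808 + (z_c − 0.243 − 27.1)×3.35
The z_c×3.35 term appears on both sides and cancels. Collect the known terms of each column as K = Σ(ρt)_known − 3.35 × (depth of known layers): K_A = 0 − 3.35×0 = 0; K_B = 76.4608 − 3.35×(0.243 + 27.1) = −15.13825.
Balance: K_A − x×(3.35 − 2.894) = K_B, so x = (K_A − K_B)/(3.35 − 2.894) = 15.1382/0.456 = 33.2 km.

33.2 km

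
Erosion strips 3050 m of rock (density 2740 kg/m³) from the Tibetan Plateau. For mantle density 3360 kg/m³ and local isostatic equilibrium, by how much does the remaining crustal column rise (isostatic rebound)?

2490 m

Unloading: uplift u = e ρ_c/ρ_m = 3050 m × 2740/3360 = 2490 m.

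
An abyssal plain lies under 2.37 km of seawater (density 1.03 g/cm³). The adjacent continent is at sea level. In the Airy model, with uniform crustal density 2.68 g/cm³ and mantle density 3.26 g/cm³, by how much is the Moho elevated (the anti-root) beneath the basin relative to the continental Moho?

In Airy isostatic equilibrium: replacing crust with seawater at the top is compensated by replacing crust with mantle at the base: d (ρ_c − ρ_w) = a (ρ_m − ρ_c).
a = d (ρ_c − ρ_w)/(ρ_m − ρ_c) = 2.37 km × 1.65/0.58 = 6.74 km.

6.74 km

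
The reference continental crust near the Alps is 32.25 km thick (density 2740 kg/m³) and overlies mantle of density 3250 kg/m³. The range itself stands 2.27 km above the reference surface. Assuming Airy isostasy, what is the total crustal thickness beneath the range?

Root depth r = h ρ_c / (ρ_m − ρ_c) = 2.27 km × 2740 / 510 = 12.2 km.
Total thickness = T + h + r = 32.25 km + 2.27 km + 12.2 km = 46.7 km.

46.7 km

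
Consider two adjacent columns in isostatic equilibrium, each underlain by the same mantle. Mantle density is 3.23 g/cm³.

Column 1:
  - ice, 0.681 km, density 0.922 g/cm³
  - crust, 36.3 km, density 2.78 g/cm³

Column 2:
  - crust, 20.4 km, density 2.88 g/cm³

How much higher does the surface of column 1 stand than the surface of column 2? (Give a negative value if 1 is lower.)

For any compensation level in the mantle, the mantle terms cancel and isostasy reduces to e = (Σt_1 − Σt_2) − (Σ(ρt)_1 − Σ(ρt)_2) / ρ_m.
Σt_1 = 36.981 km; Σt_2 = 20.4 km; Σ(ρt)_1 = 101.541882; Σ(ρt)_2 = 58.752 (in km·g/cm³).
e = (36.981 − 20.4) − (101.541882 − 58.752) / 3.23 = 3.33 km.

3.33 km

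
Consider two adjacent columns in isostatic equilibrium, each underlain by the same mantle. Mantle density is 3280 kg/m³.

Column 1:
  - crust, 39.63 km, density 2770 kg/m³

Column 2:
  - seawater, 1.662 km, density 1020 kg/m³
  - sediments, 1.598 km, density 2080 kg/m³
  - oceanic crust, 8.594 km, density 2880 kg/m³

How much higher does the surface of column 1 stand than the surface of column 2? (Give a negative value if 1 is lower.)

3.38 km

For any compensation level in the mantle, the mantle terms cancel and isostasy reduces to e = (Σt_1 − Σt_2) − (Σ(ρt)_1 − Σ(ρt)_2) / ρ_m.
Σt_1 = 39.63 km; Σt_2 = 11.854 km; Σ(ρt)_1 = 109775.1; Σ(ρt)_2 = 29769.8 (in km·kg/m³).
e = (39.63 − 11.854) − (109775.1 − 29769.8) / 3280 = 3.38 km.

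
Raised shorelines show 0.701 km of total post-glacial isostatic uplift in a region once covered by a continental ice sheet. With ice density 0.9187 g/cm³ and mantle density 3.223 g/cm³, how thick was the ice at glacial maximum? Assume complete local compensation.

2.46 km

u = t ρ_ice/ρ_m → t = u ρ_m/ρ_ice = 0.701 km × 3.223/0.9187 = 2.46 km.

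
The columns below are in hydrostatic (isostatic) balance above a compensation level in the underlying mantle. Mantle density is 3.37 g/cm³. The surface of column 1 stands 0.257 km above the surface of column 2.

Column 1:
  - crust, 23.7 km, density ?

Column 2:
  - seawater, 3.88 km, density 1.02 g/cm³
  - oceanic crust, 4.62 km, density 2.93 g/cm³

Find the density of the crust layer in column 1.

2.86 g/cm³

Take the compensation level at the base of the deeper column (depth z_c below the surface of column 1) and equate Σ ρ_i t_i down to z_c; mantle fills any gap and the z_c terms cancel.
Column 1: 23.7×ρ + (z_c − 23.7)×3.37
Column 2: 0.257×0 + 3.88×1.02 + 4.62×2.93 + (z_c − 0.257 − 8.5)×3.37
The z_c×3.37 term appears on both sides and cancels. Collect the known terms of each column as K = Σ(ρt)_known − 3.37 × (depth of known layers): K_1 = 0 − 3.37×23.7 = −79.869; K_2 = 17.4942 − 3.37×(0.257 + 8.5) = −12.01689.
Balance: K_1 + 23.7×ρ = K_2, so ρ = (K_2 − K_1)/23.7 = 67.8521/23.7 = 2.86 g/cm³.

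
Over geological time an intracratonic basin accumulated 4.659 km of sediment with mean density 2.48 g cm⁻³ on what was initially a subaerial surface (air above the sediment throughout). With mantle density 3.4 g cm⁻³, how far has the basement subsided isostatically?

3.4 km

Subaerial load: s = t ρ_sed / ρ_m = 4.659 km × 2.48/3.4 = 3.4 km.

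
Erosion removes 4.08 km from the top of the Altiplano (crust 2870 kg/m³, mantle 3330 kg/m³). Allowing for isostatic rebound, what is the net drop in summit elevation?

Rebound u = e ρ_c/ρ_m = 4.08 km × 2870/3330 = 3.516 km.
Net surface drop = e − u = 4.08 km − 3.516 km = e (ρ_m − ρ_c)/ρ_m = 0.564 km.

0.564 km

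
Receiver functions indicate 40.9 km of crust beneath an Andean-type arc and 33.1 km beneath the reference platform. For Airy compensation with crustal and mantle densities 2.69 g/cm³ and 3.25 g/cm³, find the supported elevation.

1.34 km

Excess crust Δ = 40.9 km − 33.1 km = 7.8 km, split between elevation h and root r with h + r = Δ.
Airy balance ρ_c h = (ρ_m − ρ_c) r gives r = h ρ_c/(ρ_m − ρ_c), so h (1 + ρ_c/(ρ_m − ρ_c)) = Δ, i.e. h = Δ (ρ_m − ρ_c)/ρ_m.
h = 7.8 km × 0.56/3.25 = 1.34 km.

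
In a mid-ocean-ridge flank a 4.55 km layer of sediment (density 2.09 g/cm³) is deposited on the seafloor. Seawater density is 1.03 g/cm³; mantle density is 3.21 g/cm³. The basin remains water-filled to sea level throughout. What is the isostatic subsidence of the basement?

2.21 km

Submarine loading: the sediment displaces seawater, and the subsidence is in turn flooded, so s (ρ_m − ρ_w) = t (ρ_sed − ρ_w).
s = 4.55 km × (2.09 − 1.03) / (3.21 − 1.03) = 2.21 km.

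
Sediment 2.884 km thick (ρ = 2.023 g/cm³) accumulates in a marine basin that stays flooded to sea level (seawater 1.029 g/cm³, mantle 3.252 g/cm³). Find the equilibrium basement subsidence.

Submarine loading: the sediment displaces seawater, and the subsidence is in turn flooded, so s (ρ_m − ρ_w) = t (ρ_sed − ρ_w).
s = 2.884 km × (2.023 − 1.029) / (3.252 − 1.029) = 1.29 km.

1.29 km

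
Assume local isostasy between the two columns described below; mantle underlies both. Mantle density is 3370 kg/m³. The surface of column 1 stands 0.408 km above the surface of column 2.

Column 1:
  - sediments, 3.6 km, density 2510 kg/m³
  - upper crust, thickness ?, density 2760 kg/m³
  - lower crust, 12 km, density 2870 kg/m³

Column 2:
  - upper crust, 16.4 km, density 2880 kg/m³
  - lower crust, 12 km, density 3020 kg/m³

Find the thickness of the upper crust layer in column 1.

7.4 km

Take the compensation level at the base of the deeper column (depth z_c below the surface of column 1) and equate Σ ρ_i t_i down to z_c; mantle fills any gap and the z_c terms cancel.
Column 1: 3.6×2510 + x×2760 + 12×2870 + (z_c − 15.6 − x)×3370
Column 2: 0.408×0 + 16.4×2880 + 12×3020 + (z_c − 0.408 − 28.4)×3370
The z_c×3370 term appears on both sides and cancels. Collect the known terms of each column as K = Σ(ρt)_known − 3370 × (depth of known layers): K_1 = 43476 − 3370×15.6 = −9096; K_2 = 83472 − 3370×(0.408 + 28.4) = −13610.96.
Balance: K_1 − x×(3370 − 2760) = K_2, so x = (K_1 − K_2)/(3370 − 2760) = 4514.96/610 = 7.4 km.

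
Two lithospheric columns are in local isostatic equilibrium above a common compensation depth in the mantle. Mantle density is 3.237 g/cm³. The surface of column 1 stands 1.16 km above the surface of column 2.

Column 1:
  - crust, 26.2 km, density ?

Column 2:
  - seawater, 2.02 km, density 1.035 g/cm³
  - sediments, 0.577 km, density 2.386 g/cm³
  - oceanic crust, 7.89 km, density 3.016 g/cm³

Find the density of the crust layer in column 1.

2.84 g/cm³

Take the compensation level at the base of the deeper column (depth z_c below the surface of column 1) and equate Σ ρ_i t_i down to z_c; mantle fills any gap and the z_c terms cancel.
Column 1: 26.2×ρ + (z_c − 26.2)×3.237
Column 2: 1.16×0 + 2.02×1.035 + 0.577×2.386 + 7.89×3.016 + (z_c − 1.16 − 10.487)×3.237
The z_c×3.237 term appears on both sides and cancels. Collect the known terms of each column as K = Σ(ρt)_known − 3.237 × (depth of known layers): K_1 = 0 − 3.237×26.2 = −84.8094; K_2 = 27.263662 − 3.237×(1.16 + 10.487) = −10.437677.
Balance: K_1 + 26.2×ρ = K_2, so ρ = (K_2 − K_1)/26.2 = 74.3717/26.2 = 2.84 g/cm³.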